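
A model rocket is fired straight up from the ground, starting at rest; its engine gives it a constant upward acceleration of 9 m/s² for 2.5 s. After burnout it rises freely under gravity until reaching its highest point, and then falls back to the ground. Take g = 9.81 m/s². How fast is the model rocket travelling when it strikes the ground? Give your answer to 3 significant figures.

32.5 m/s

Phase 1 (powered ascent): v₀ = 0 m/s, a = 9 m/s².
v = v₀ + at = 0 + (9)(2.5) = 22.5 m/s
Δx = v₀t + ½at² = 0·2.5 + 0.5·9·2.5² = 28.1 m

Phase 2 (coasting upward): v₀ = 22.5 m/s, a = -9.81 m/s².
v = v₀ + at → t = (0 − 22.5) / -9.81 = 2.29 s
v² = v₀² + 2aΔx → Δx = (0² − 22.5²)/(2·-9.81) = 25.8 m

Phase 3 (free fall): v₀ = 0 m/s, a = -9.81 m/s².
Falls 53.9 m from rest: t = √(2·53.9/9.81) = 3.32 s; v = g·t = 32.5 m/s.
Impact speed = 32.5 m/s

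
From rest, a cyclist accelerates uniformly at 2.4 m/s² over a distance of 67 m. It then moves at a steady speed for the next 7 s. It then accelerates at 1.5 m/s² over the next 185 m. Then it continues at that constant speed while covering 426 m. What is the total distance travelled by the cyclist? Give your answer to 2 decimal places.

Phase 1 (accelerating): v₀ = 0 m/s, a = 2.4 m/s².
v² = v₀² + 2aΔx = 0² + 2·2.4·67 = 322 → v = 17.9 m/s
t = (v − v₀)/a = (17.9 − 0)/2.4 = 7.47 s

Phase 2 (constant speed): v₀ = 17.9 m/s, a = 0 m/s².
v = v₀ + at = 17.9 + (0)(7) = 17.9 m/s
Δx = v₀t + ½at² = 17.9·7 + 0.5·0·7² = 126 m

Phase 3 (accelerating): v₀ = 17.9 m/s, a = 1.5 m/s².
v² = v₀² + 2aΔx = 17.9² + 2·1.5·185 = 877 → v = 29.6 m/s
t = (v − v₀)/a = (29.6 − 17.9)/1.5 = 7.78 s

Phase 4 (constant speed): v₀ = 29.6 m/s, a = 0 m/s².
Constant speed: t = d/v = 426/29.6 = 14.4 s
Total distance = 67.0 + 126 + 185 + 426 = 804 m

803.53 m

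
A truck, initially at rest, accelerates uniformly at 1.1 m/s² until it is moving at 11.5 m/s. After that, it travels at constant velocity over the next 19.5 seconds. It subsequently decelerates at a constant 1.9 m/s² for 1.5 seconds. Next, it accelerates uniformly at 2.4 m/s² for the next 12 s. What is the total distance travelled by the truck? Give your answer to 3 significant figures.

576 m

Phase 1 (accelerating): v₀ = 0 m/s, a = 1.1 m/s².
v = v₀ + at → t = (11.5 − 0) / 1.1 = 10.5 s
v² = v₀² + 2aΔx → Δx = (11.5² − 0²)/(2·1.1) = 60.1 m

Phase 2 (constant speed): v₀ = 11.5 m/s, a = 0 m/s².
v = v₀ + at = 11.5 + (0)(19.5) = 11.5 m/s
Δx = v₀t + ½at² = 11.5·19.5 + 0.5·0·19.5² = 224 m

Phase 3 (decelerating): v₀ = 11.5 m/s, a = -1.9 m/s².
v = v₀ + at = 11.5 + (-1.9)(1.5) = 8.65 m/s
Δx = v₀t + ½at² = 11.5·1.5 + 0.5·-1.9·1.5² = 15.1 m

Phase 4 (accelerating): v₀ = 8.65 m/s, a = 2.4 m/s².
v = v₀ + at = 8.65 + (2.4)(12) = 37.4 m/s
Δx = v₀t + ½at² = 8.65·12 + 0.5·2.4·12² = 277 m
Total distance = 60.1 + 224 + 15.1 + 277 = 576 m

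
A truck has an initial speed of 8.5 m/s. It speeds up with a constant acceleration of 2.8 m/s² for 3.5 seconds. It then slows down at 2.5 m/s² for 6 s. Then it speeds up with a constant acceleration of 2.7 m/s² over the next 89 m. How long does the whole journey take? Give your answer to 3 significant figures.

Phase 1 (accelerating): v₀ = 8.50 m/s, a = 2.8 m/s².
v = v₀ + at = 8.50 + (2.8)(3.5) = 18.3 m/s
Δx = v₀t + ½at² = 8.50·3.5 + 0.5·2.8·3.5² = 46.9 m

Phase 2 (decelerating): v₀ = 18.3 m/s, a = -2.5 m/s².
v = v₀ + at = 18.3 + (-2.5)(6) = 3.30 m/s
Δx = v₀t + ½at² = 18.3·6 + 0.5·-2.5·6² = 64.8 m

Phase 3 (accelerating): v₀ = 3.30 m/s, a = 2.7 m/s².
v² = v₀² + 2aΔx = 3.30² + 2·2.7·89 = 491 → v = 22.2 m/s
t = (v − v₀)/a = (22.2 − 3.30)/2.7 = 6.99 s
Total time = 3.50 + 6.00 + 6.99 = 16.5 s

16.5 s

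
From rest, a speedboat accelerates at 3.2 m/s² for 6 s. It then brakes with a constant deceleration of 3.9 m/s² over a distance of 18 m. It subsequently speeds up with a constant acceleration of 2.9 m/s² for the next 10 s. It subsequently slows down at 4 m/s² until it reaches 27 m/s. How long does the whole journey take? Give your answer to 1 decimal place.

21.3 s

Phase 1 (accelerating): v₀ = 0 m/s, a = 3.2 m/s².
v = v₀ + at = 0 + (3.2)(6) = 19.2 m/s
Δx = v₀t + ½at² = 0·6 + 0.5·3.2·6² = 57.6 m

Phase 2 (decelerating): v₀ = 19.2 m/s, a = -3.9 m/s².
v² = v₀² + 2aΔx = 19.2² + 2·-3.9·18 = 228 → v = 15.1 m/s
t = (v − v₀)/a = (15.1 − 19.2)/-3.9 = 1.05 s

Phase 3 (accelerating): v₀ = 15.1 m/s, a = 2.9 m/s².
v = v₀ + at = 15.1 + (2.9)(10) = 44.1 m/s
Δx = v₀t + ½at² = 15.1·10 + 0.5·2.9·10² = 296 m

Phase 4 (decelerating): v₀ = 44.1 m/s, a = -4 m/s².
v = v₀ + at → t = (27 − 44.1) / -4 = 4.28 s
v² = v₀² + 2aΔx → Δx = (27² − 44.1²)/(2·-4) = 152 m
Total time = 6.00 + 1.05 + 10.0 + 4.28 = 21.3 s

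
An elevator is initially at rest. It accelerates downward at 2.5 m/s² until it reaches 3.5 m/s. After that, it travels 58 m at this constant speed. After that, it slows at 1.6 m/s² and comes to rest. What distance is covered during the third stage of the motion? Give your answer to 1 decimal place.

Phase 1 (accelerating): v₀ = 0 m/s, a = 2.5 m/s².
v = v₀ + at → t = (3.5 − 0) / 2.5 = 1.40 s
v² = v₀² + 2aΔx → Δx = (3.5² − 0²)/(2·2.5) = 2.45 m

Phase 2 (constant speed): v₀ = 3.50 m/s, a = 0 m/s².
Constant speed: t = d/v = 58/3.50 = 16.6 s

Phase 3 (decelerating): v₀ = 3.50 m/s, a = -1.6 m/s².
v = v₀ + at → t = (0 − 3.50) / -1.6 = 2.19 s
v² = v₀² + 2aΔx → Δx = (0² − 3.50²)/(2·-1.6) = 3.83 m
Distance in phase 3 = 3.83 m

3.8 m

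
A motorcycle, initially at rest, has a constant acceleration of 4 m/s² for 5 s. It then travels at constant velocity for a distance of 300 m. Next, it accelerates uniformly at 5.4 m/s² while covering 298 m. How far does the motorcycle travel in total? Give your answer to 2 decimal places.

Phase 1 (accelerating): v₀ = 0 m/s, a = 4 m/s².
v = v₀ + at = 0 + (4)(5) = 20.0 m/s
Δx = v₀t + ½at² = 0·5 + 0.5·4·5² = 50.0 m

Phase 2 (constant speed): v₀ = 20.0 m/s, a = 0 m/s².
Constant speed: t = d/v = 300/20.0 = 15.0 s

Phase 3 (accelerating): v₀ = 20.0 m/s, a = 5.4 m/s².
v² = v₀² + 2aΔx = 20.0² + 2·5.4·298 = 3620 → v = 60.2 m/s
t = (v − v₀)/a = (60.2 − 20.0)/5.4 = 7.44 s
Total distance = 50.0 + 300 + 298 = 648 m

648.00 m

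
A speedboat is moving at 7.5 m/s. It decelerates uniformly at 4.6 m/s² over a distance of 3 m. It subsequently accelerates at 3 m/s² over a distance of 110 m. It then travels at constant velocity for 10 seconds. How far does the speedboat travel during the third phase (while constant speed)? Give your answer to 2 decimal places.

262.42 m

Phase 1 (decelerating): v₀ = 7.50 m/s, a = -4.6 m/s².
v² = v₀² + 2aΔx = 7.50² + 2·-4.6·3 = 28.7 → v = 5.35 m/s
t = (v − v₀)/a = (5.35 − 7.50)/-4.6 = 0.467 s

Phase 2 (accelerating): v₀ = 5.35 m/s, a = 3 m/s².
v² = v₀² + 2aΔx = 5.35² + 2·3·110 = 689 → v = 26.2 m/s
t = (v − v₀)/a = (26.2 − 5.35)/3 = 6.96 s

Phase 3 (constant speed): v₀ = 26.2 m/s, a = 0 m/s².
v = v₀ + at = 26.2 + (0)(10) = 26.2 m/s
Δx = v₀t + ½at² = 26.2·10 + 0.5·0·10² = 262 m
Distance in phase 3 = 262 m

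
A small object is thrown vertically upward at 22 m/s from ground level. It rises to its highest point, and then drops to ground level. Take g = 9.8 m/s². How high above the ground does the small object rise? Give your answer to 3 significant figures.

Phase 1 (rising): v₀ = 22.0 m/s, a = -9.8 m/s².
v = v₀ + at → t = (0 − 22.0) / -9.8 = 2.24 s
v² = v₀² + 2aΔx → Δx = (0² − 22.0²)/(2·-9.8) = 24.7 m
Maximum height = 24.7 m

24.7 m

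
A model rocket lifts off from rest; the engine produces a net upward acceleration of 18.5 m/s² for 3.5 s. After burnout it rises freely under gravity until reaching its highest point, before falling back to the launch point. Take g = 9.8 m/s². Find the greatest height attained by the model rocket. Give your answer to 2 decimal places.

Phase 1 (powered ascent): v₀ = 0 m/s, a = 18.5 m/s².
v = v₀ + at = 0 + (18.5)(3.5) = 64.8 m/s
Δx = v₀t + ½at² = 0·3.5 + 0.5·18.5·3.5² = 113 m

Phase 2 (coasting upward): v₀ = 64.8 m/s, a = -9.8 m/s².
v = v₀ + at → t = (0 − 64.8) / -9.8 = 6.61 s
v² = v₀² + 2aΔx → Δx = (0² − 64.8²)/(2·-9.8) = 214 m
Maximum height = 113 + 214 = 327 m

327.22 m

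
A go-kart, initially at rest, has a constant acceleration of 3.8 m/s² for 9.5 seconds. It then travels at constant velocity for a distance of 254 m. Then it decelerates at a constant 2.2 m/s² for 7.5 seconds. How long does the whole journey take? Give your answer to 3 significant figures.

Phase 1 (accelerating): v₀ = 0 m/s, a = 3.8 m/s².
v = v₀ + at = 0 + (3.8)(9.5) = 36.1 m/s
Δx = v₀t + ½at² = 0·9.5 + 0.5·3.8·9.5² = 171 m

Phase 2 (constant speed): v₀ = 36.1 m/s, a = 0 m/s².
Constant speed: t = d/v = 254/36.1 = 7.04 s

Phase 3 (decelerating): v₀ = 36.1 m/s, a = -2.2 m/s².
v = v₀ + at = 36.1 + (-2.2)(7.5) = 19.6 m/s
Δx = v₀t + ½at² = 36.1·7.5 + 0.5·-2.2·7.5² = 209 m
Total time = 9.50 + 7.04 + 7.50 = 24.0 s

24.0 s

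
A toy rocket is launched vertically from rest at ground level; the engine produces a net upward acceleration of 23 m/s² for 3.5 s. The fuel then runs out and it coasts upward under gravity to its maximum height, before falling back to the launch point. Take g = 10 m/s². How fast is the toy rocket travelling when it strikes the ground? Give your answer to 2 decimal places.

Phase 1 (powered ascent): v₀ = 0 m/s, a = 23 m/s².
v = v₀ + at = 0 + (23)(3.5) = 80.5 m/s
Δx = v₀t + ½at² = 0·3.5 + 0.5·23·3.5² = 141 m

Phase 2 (coasting upward): v₀ = 80.5 m/s, a = -10 m/s².
v = v₀ + at → t = (0 − 80.5) / -10 = 8.05 s
v² = v₀² + 2aΔx → Δx = (0² − 80.5²)/(2·-10) = 324 m

Phase 3 (free fall): v₀ = 0 m/s, a = -10 m/s².
Falls 465 m from rest: t = √(2·465/10) = 9.64 s; v = g·t = 96.4 m/s.
Impact speed = 96.4 m/s

96.42 m/s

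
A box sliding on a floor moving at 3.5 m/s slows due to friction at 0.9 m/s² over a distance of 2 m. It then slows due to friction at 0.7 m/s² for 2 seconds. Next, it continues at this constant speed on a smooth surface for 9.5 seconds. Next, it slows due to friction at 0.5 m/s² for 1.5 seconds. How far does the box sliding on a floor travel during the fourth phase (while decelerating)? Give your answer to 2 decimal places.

Phase 1 (decelerating): v₀ = 3.50 m/s, a = -0.9 m/s².
v² = v₀² + 2aΔx = 3.50² + 2·-0.9·2 = 8.65 → v = 2.94 m/s
t = (v − v₀)/a = (2.94 − 3.50)/-0.9 = 0.621 s

Phase 2 (decelerating): v₀ = 2.94 m/s, a = -0.7 m/s².
v = v₀ + at = 2.94 + (-0.7)(2) = 1.54 m/s
Δx = v₀t + ½at² = 2.94·2 + 0.5·-0.7·2² = 4.48 m

Phase 3 (constant speed): v₀ = 1.54 m/s, a = 0 m/s².
v = v₀ + at = 1.54 + (0)(9.5) = 1.54 m/s
Δx = v₀t + ½at² = 1.54·9.5 + 0.5·0·9.5² = 14.6 m

Phase 4 (decelerating): v₀ = 1.54 m/s, a = -0.5 m/s².
v = v₀ + at = 1.54 + (-0.5)(1.5) = 0.791 m/s
Δx = v₀t + ½at² = 1.54·1.5 + 0.5·-0.5·1.5² = 1.75 m
Distance in phase 4 = 1.75 m

1.75 m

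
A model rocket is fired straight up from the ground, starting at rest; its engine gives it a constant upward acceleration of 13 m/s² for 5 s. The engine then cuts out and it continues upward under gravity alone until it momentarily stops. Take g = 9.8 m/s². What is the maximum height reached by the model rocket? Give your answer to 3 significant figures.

Phase 1 (powered ascent): v₀ = 0 m/s, a = 13 m/s².
v = v₀ + at = 0 + (13)(5) = 65.0 m/s
Δx = v₀t + ½at² = 0·5 + 0.5·13·5² = 162 m

Phase 2 (coasting upward): v₀ = 65.0 m/s, a = -9.8 m/s².
v = v₀ + at → t = (0 − 65.0) / -9.8 = 6.63 s
v² = v₀² + 2aΔx → Δx = (0² − 65.0²)/(2·-9.8) = 216 m
Maximum height = 162 + 216 = 378 m

378 m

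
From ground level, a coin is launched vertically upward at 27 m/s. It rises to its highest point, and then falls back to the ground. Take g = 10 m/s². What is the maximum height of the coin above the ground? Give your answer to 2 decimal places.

36.45 m

Phase 1 (rising): v₀ = 27.0 m/s, a = -10 m/s².
v = v₀ + at → t = (0 − 27.0) / -10 = 2.70 s
v² = v₀² + 2aΔx → Δx = (0² − 27.0²)/(2·-10) = 36.5 m
Maximum height = 36.5 m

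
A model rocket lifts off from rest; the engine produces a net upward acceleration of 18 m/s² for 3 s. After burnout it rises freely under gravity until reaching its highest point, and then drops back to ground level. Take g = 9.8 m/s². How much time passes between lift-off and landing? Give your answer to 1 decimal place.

Phase 1 (powered ascent): v₀ = 0 m/s, a = 18 m/s².
v = v₀ + at = 0 + (18)(3) = 54.0 m/s
Δx = v₀t + ½at² = 0·3 + 0.5·18·3² = 81.0 m

Phase 2 (coasting upward): v₀ = 54.0 m/s, a = -9.8 m/s².
v = v₀ + at → t = (0 − 54.0) / -9.8 = 5.51 s
v² = v₀² + 2aΔx → Δx = (0² − 54.0²)/(2·-9.8) = 149 m

Phase 3 (free fall): v₀ = 0 m/s, a = -9.8 m/s².
Falls 230 m from rest: t = √(2·230/9.8) = 6.85 s; v = g·t = 67.1 m/s.
Total time = 3.00 + 5.51 + 6.85 = 15.4 s

15.4 s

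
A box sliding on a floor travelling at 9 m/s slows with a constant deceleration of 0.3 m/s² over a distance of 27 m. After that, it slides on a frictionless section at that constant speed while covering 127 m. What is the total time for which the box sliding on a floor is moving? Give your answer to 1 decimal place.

Phase 1 (decelerating): v₀ = 9.00 m/s, a = -0.3 m/s².
v² = v₀² + 2aΔx = 9.00² + 2·-0.3·27 = 64.8 → v = 8.05 m/s
t = (v − v₀)/a = (8.05 − 9.00)/-0.3 = 3.17 s

Phase 2 (constant speed): v₀ = 8.05 m/s, a = 0 m/s².
Constant speed: t = d/v = 127/8.05 = 15.8 s
Total time = 3.17 + 15.8 = 18.9 s

18.9 s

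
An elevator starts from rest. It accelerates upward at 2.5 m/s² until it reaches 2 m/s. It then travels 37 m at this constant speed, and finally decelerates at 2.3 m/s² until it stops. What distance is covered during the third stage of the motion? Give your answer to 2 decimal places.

0.87 m

Phase 1 (accelerating): v₀ = 0 m/s, a = 2.5 m/s².
v = v₀ + at → t = (2 − 0) / 2.5 = 0.800 s
v² = v₀² + 2aΔx → Δx = (2² − 0²)/(2·2.5) = 0.800 m

Phase 2 (constant speed): v₀ = 2.00 m/s, a = 0 m/s².
Constant speed: t = d/v = 37/2.00 = 18.5 s

Phase 3 (decelerating): v₀ = 2.00 m/s, a = -2.3 m/s².
v = v₀ + at → t = (0 − 2.00) / -2.3 = 0.870 s
v² = v₀² + 2aΔx → Δx = (0² − 2.00²)/(2·-2.3) = 0.870 m
Distance in phase 3 = 0.870 m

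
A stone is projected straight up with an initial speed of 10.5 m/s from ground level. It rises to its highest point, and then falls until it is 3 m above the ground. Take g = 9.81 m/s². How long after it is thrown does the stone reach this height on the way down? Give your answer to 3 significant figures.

Phase 1 (rising): v₀ = 10.5 m/s, a = -9.81 m/s².
v = v₀ + at → t = (0 − 10.5) / -9.81 = 1.07 s
v² = v₀² + 2aΔx → Δx = (0² − 10.5²)/(2·-9.81) = 5.62 m

Phase 2 (falling): v₀ = 0 m/s, a = -9.81 m/s².
Falls 2.62 m from rest: t = √(2·2.62/9.81) = 0.731 s; v = g·t = 7.17 m/s.
Total time = 1.07 + 0.731 = 1.80 s

1.80 s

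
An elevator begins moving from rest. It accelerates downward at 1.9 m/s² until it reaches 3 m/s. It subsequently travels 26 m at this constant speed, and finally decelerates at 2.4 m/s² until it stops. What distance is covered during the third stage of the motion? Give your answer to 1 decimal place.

1.9 m

Phase 1 (accelerating): v₀ = 0 m/s, a = 1.9 m/s².
v = v₀ + at → t = (3 − 0) / 1.9 = 1.58 s
v² = v₀² + 2aΔx → Δx = (3² − 0²)/(2·1.9) = 2.37 m

Phase 2 (constant speed): v₀ = 3.00 m/s, a = 0 m/s².
Constant speed: t = d/v = 26/3.00 = 8.67 s

Phase 3 (decelerating): v₀ = 3.00 m/s, a = -2.4 m/s².
v = v₀ + at → t = (0 − 3.00) / -2.4 = 1.25 s
v² = v₀² + 2aΔx → Δx = (0² − 3.00²)/(2·-2.4) = 1.88 m
Distance in phase 3 = 1.88 m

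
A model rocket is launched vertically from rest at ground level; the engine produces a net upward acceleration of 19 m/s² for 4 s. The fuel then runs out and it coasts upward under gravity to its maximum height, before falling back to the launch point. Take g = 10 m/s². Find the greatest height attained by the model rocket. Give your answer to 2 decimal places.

Phase 1 (powered ascent): v₀ = 0 m/s, a = 19 m/s².
v = v₀ + at = 0 + (19)(4) = 76.0 m/s
Δx = v₀t + ½at² = 0·4 + 0.5·19·4² = 152 m

Phase 2 (coasting upward): v₀ = 76.0 m/s, a = -10 m/s².
v = v₀ + at → t = (0 − 76.0) / -10 = 7.60 s
v² = v₀² + 2aΔx → Δx = (0² − 76.0²)/(2·-10) = 289 m
Maximum height = 152 + 289 = 441 m

440.80 m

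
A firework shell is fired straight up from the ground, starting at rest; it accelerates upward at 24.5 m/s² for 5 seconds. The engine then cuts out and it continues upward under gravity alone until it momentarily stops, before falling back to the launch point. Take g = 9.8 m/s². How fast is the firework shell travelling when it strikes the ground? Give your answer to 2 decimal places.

144.94 m/s

Phase 1 (powered ascent): v₀ = 0 m/s, a = 24.5 m/s².
v = v₀ + at = 0 + (24.5)(5) = 122 m/s
Δx = v₀t + ½at² = 0·5 + 0.5·24.5·5² = 306 m

Phase 2 (coasting upward): v₀ = 122 m/s, a = -9.8 m/s².
v = v₀ + at → t = (0 − 122) / -9.8 = 12.5 s
v² = v₀² + 2aΔx → Δx = (0² − 122²)/(2·-9.8) = 766 m

Phase 3 (free fall): v₀ = 0 m/s, a = -9.8 m/s².
Falls 1070 m from rest: t = √(2·1070/9.8) = 14.8 s; v = g·t = 145 m/s.
Impact speed = 145 m/s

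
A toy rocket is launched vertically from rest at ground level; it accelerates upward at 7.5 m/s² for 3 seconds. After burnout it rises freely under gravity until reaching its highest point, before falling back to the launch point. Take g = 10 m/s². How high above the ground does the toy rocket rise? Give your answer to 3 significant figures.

59.1 m

Phase 1 (powered ascent): v₀ = 0 m/s, a = 7.5 m/s².
v = v₀ + at = 0 + (7.5)(3) = 22.5 m/s
Δx = v₀t + ½at² = 0·3 + 0.5·7.5·3² = 33.8 m

Phase 2 (coasting upward): v₀ = 22.5 m/s, a = -10 m/s².
v = v₀ + at → t = (0 − 22.5) / -10 = 2.25 s
v² = v₀² + 2aΔx → Δx = (0² − 22.5²)/(2·-10) = 25.3 m
Maximum height = 33.8 + 25.3 = 59.1 m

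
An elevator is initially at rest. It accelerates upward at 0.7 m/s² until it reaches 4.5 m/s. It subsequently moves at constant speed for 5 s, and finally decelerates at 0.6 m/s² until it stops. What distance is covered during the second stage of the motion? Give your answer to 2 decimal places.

22.50 m

Phase 1 (accelerating): v₀ = 0 m/s, a = 0.7 m/s².
v = v₀ + at → t = (4.5 − 0) / 0.7 = 6.43 s
v² = v₀² + 2aΔx → Δx = (4.5² − 0²)/(2·0.7) = 14.5 m

Phase 2 (constant speed): v₀ = 4.50 m/s, a = 0 m/s².
v = v₀ + at = 4.50 + (0)(5) = 4.50 m/s
Δx = v₀t + ½at² = 4.50·5 + 0.5·0·5² = 22.5 m
Distance in phase 2 = 22.5 m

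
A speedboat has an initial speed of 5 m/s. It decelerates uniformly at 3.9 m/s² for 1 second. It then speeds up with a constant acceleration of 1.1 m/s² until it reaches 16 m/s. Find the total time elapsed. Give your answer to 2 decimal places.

Phase 1 (decelerating): v₀ = 5.00 m/s, a = -3.9 m/s².
v = v₀ + at = 5.00 + (-3.9)(1) = 1.10 m/s
Δx = v₀t + ½at² = 5.00·1 + 0.5·-3.9·1² = 3.05 m

Phase 2 (accelerating): v₀ = 1.10 m/s, a = 1.1 m/s².
v = v₀ + at → t = (16 − 1.10) / 1.1 = 13.5 s
v² = v₀² + 2aΔx → Δx = (16² − 1.10²)/(2·1.1) = 116 m
Total time = 1.00 + 13.5 = 14.5 s

14.55 s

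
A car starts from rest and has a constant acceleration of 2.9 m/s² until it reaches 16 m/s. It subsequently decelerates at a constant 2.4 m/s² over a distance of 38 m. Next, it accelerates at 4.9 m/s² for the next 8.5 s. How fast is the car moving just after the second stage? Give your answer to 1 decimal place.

8.6 m/s

Phase 1 (accelerating): v₀ = 0 m/s, a = 2.9 m/s².
v = v₀ + at → t = (16 − 0) / 2.9 = 5.52 s
v² = v₀² + 2aΔx → Δx = (16² − 0²)/(2·2.9) = 44.1 m

Phase 2 (decelerating): v₀ = 16.0 m/s, a = -2.4 m/s².
v² = v₀² + 2aΔx = 16.0² + 2·-2.4·38 = 73.6 → v = 8.58 m/s
t = (v − v₀)/a = (8.58 − 16.0)/-2.4 = 3.09 s
Speed at end of phase 2 = 8.58 m/s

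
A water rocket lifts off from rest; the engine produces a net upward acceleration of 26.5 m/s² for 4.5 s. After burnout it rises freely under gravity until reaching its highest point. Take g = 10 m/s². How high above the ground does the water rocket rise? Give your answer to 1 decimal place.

Phase 1 (powered ascent): v₀ = 0 m/s, a = 26.5 m/s².
v = v₀ + at = 0 + (26.5)(4.5) = 119 m/s
Δx = v₀t + ½at² = 0·4.5 + 0.5·26.5·4.5² = 268 m

Phase 2 (coasting upward): v₀ = 119 m/s, a = -10 m/s².
v = v₀ + at → t = (0 − 119) / -10 = 11.9 s
v² = v₀² + 2aΔx → Δx = (0² − 119²)/(2·-10) = 711 m
Maximum height = 268 + 711 = 979 m

979.3 m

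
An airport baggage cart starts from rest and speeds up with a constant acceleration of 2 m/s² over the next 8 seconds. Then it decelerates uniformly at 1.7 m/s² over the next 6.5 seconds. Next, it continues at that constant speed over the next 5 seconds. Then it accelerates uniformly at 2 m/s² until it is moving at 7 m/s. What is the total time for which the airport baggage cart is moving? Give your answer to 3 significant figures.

20.5 s

Phase 1 (accelerating): v₀ = 0 m/s, a = 2 m/s².
v = v₀ + at = 0 + (2)(8) = 16.0 m/s
Δx = v₀t + ½at² = 0·8 + 0.5·2·8² = 64.0 m

Phase 2 (decelerating): v₀ = 16.0 m/s, a = -1.7 m/s².
v = v₀ + at = 16.0 + (-1.7)(6.5) = 4.95 m/s
Δx = v₀t + ½at² = 16.0·6.5 + 0.5·-1.7·6.5² = 68.1 m

Phase 3 (constant speed): v₀ = 4.95 m/s, a = 0 m/s².
v = v₀ + at = 4.95 + (0)(5) = 4.95 m/s
Δx = v₀t + ½at² = 4.95·5 + 0.5·0·5² = 24.8 m

Phase 4 (accelerating): v₀ = 4.95 m/s, a = 2 m/s².
v = v₀ + at → t = (7 − 4.95) / 2 = 1.02 s
v² = v₀² + 2aΔx → Δx = (7² − 4.95²)/(2·2) = 6.12 m
Total time = 8.00 + 6.50 + 5.00 + 1.02 = 20.5 s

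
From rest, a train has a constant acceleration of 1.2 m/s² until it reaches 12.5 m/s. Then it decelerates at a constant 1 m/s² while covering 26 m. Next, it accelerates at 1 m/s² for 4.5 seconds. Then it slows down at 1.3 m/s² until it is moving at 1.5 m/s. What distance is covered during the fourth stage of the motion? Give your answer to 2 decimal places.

82.36 m

Phase 1 (accelerating): v₀ = 0 m/s, a = 1.2 m/s².
v = v₀ + at → t = (12.5 − 0) / 1.2 = 10.4 s
v² = v₀² + 2aΔx → Δx = (12.5² − 0²)/(2·1.2) = 65.1 m

Phase 2 (decelerating): v₀ = 12.5 m/s, a = -1 m/s².
v² = v₀² + 2aΔx = 12.5² + 2·-1·26 = 104 → v = 10.2 m/s
t = (v − v₀)/a = (10.2 − 12.5)/-1 = 2.29 s

Phase 3 (accelerating): v₀ = 10.2 m/s, a = 1 m/s².
v = v₀ + at = 10.2 + (1)(4.5) = 14.7 m/s
Δx = v₀t + ½at² = 10.2·4.5 + 0.5·1·4.5² = 56.1 m

Phase 4 (decelerating): v₀ = 14.7 m/s, a = -1.3 m/s².
v = v₀ + at → t = (1.5 − 14.7) / -1.3 = 10.2 s
v² = v₀² + 2aΔx → Δx = (1.5² − 14.7²)/(2·-1.3) = 82.4 m
Distance in phase 4 = 82.4 m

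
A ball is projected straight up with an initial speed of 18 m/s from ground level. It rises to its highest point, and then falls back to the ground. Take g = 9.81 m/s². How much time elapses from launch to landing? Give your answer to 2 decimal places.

3.67 s

Phase 1 (rising): v₀ = 18.0 m/s, a = -9.81 m/s².
v = v₀ + at → t = (0 − 18.0) / -9.81 = 1.83 s
v² = v₀² + 2aΔx → Δx = (0² − 18.0²)/(2·-9.81) = 16.5 m

Phase 2 (falling): v₀ = 0 m/s, a = -9.81 m/s².
Falls 16.5 m from rest: t = √(2·16.5/9.81) = 1.83 s; v = g·t = 18.0 m/s.
Total time = 1.83 + 1.83 = 3.67 s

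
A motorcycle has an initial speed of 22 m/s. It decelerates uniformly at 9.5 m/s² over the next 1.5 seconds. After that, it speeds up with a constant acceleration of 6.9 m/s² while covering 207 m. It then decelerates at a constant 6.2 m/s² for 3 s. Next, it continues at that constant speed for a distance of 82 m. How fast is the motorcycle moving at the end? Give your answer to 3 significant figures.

Phase 1 (decelerating): v₀ = 22.0 m/s, a = -9.5 m/s².
v = v₀ + at = 22.0 + (-9.5)(1.5) = 7.75 m/s
Δx = v₀t + ½at² = 22.0·1.5 + 0.5·-9.5·1.5² = 22.3 m

Phase 2 (accelerating): v₀ = 7.75 m/s, a = 6.9 m/s².
v² = v₀² + 2aΔx = 7.75² + 2·6.9·207 = 2920 → v = 54.0 m/s
t = (v − v₀)/a = (54.0 − 7.75)/6.9 = 6.70 s

Phase 3 (decelerating): v₀ = 54.0 m/s, a = -6.2 m/s².
v = v₀ + at = 54.0 + (-6.2)(3) = 35.4 m/s
Δx = v₀t + ½at² = 54.0·3 + 0.5·-6.2·3² = 134 m

Phase 4 (constant speed): v₀ = 35.4 m/s, a = 0 m/s².
Constant speed: t = d/v = 82/35.4 = 2.32 s
Final speed = 35.4 m/s

35.4 m/s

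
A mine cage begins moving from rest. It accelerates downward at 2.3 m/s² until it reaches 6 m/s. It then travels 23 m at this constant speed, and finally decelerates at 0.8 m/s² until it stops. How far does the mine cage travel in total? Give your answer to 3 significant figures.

53.3 m

Phase 1 (accelerating): v₀ = 0 m/s, a = 2.3 m/s².
v = v₀ + at → t = (6 − 0) / 2.3 = 2.61 s
v² = v₀² + 2aΔx → Δx = (6² − 0²)/(2·2.3) = 7.83 m

Phase 2 (constant speed): v₀ = 6.00 m/s, a = 0 m/s².
Constant speed: t = d/v = 23/6.00 = 3.83 s

Phase 3 (decelerating): v₀ = 6.00 m/s, a = -0.8 m/s².
v = v₀ + at → t = (0 − 6.00) / -0.8 = 7.50 s
v² = v₀² + 2aΔx → Δx = (0² − 6.00²)/(2·-0.8) = 22.5 m
Total distance = 7.83 + 23.0 + 22.5 = 53.3 m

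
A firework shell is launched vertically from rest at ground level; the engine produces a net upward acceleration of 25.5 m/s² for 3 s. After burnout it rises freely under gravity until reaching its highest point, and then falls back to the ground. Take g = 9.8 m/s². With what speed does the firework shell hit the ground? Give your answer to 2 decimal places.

90.01 m/s

Phase 1 (powered ascent): v₀ = 0 m/s, a = 25.5 m/s².
v = v₀ + at = 0 + (25.5)(3) = 76.5 m/s
Δx = v₀t + ½at² = 0·3 + 0.5·25.5·3² = 115 m

Phase 2 (coasting upward): v₀ = 76.5 m/s, a = -9.8 m/s².
v = v₀ + at → t = (0 − 76.5) / -9.8 = 7.81 s
v² = v₀² + 2aΔx → Δx = (0² − 76.5²)/(2·-9.8) = 299 m

Phase 3 (free fall): v₀ = 0 m/s, a = -9.8 m/s².
Falls 413 m from rest: t = √(2·413/9.8) = 9.18 s; v = g·t = 90.0 m/s.
Impact speed = 90.0 m/s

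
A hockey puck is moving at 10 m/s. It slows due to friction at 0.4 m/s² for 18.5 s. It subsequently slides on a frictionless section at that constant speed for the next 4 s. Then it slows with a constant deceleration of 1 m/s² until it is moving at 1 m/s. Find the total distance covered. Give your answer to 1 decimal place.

Phase 1 (decelerating): v₀ = 10.0 m/s, a = -0.4 m/s².
v = v₀ + at = 10.0 + (-0.4)(18.5) = 2.60 m/s
Δx = v₀t + ½at² = 10.0·18.5 + 0.5·-0.4·18.5² = 117 m

Phase 2 (constant speed): v₀ = 2.60 m/s, a = 0 m/s².
v = v₀ + at = 2.60 + (0)(4) = 2.60 m/s
Δx = v₀t + ½at² = 2.60·4 + 0.5·0·4² = 10.4 m

Phase 3 (decelerating): v₀ = 2.60 m/s, a = -1 m/s².
v = v₀ + at → t = (1 − 2.60) / -1 = 1.60 s
v² = v₀² + 2aΔx → Δx = (1² − 2.60²)/(2·-1) = 2.88 m
Total distance = 117 + 10.4 + 2.88 = 130 m

129.8 m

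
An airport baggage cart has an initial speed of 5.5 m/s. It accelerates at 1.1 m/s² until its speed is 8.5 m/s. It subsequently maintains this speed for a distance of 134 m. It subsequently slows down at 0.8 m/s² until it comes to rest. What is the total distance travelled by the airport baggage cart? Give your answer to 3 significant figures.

Phase 1 (accelerating): v₀ = 5.50 m/s, a = 1.1 m/s².
v = v₀ + at → t = (8.5 − 5.50) / 1.1 = 2.73 s
v² = v₀² + 2aΔx → Δx = (8.5² − 5.50²)/(2·1.1) = 19.1 m

Phase 2 (constant speed): v₀ = 8.50 m/s, a = 0 m/s².
Constant speed: t = d/v = 134/8.50 = 15.8 s

Phase 3 (decelerating): v₀ = 8.50 m/s, a = -0.8 m/s².
v = v₀ + at → t = (0 − 8.50) / -0.8 = 10.6 s
v² = v₀² + 2aΔx → Δx = (0² − 8.50²)/(2·-0.8) = 45.2 m
Total distance = 19.1 + 134 + 45.2 = 198 m

198 m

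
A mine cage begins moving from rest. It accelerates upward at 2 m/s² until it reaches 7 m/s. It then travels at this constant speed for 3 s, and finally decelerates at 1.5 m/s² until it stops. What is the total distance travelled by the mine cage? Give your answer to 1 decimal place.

Phase 1 (accelerating): v₀ = 0 m/s, a = 2 m/s².
v = v₀ + at → t = (7 − 0) / 2 = 3.50 s
v² = v₀² + 2aΔx → Δx = (7² − 0²)/(2·2) = 12.2 m

Phase 2 (constant speed): v₀ = 7.00 m/s, a = 0 m/s².
v = v₀ + at = 7.00 + (0)(3) = 7.00 m/s
Δx = v₀t + ½at² = 7.00·3 + 0.5·0·3² = 21.0 m

Phase 3 (decelerating): v₀ = 7.00 m/s, a = -1.5 m/s².
v = v₀ + at → t = (0 − 7.00) / -1.5 = 4.67 s
v² = v₀² + 2aΔx → Δx = (0² − 7.00²)/(2·-1.5) = 16.3 m
Total distance = 12.2 + 21.0 + 16.3 = 49.6 m

49.6 m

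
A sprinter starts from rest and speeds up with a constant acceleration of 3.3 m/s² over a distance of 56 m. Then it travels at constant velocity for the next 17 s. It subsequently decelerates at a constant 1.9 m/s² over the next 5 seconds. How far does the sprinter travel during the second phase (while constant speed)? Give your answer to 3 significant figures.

327 m

Phase 1 (accelerating): v₀ = 0 m/s, a = 3.3 m/s².
v² = v₀² + 2aΔx = 0² + 2·3.3·56 = 370 → v = 19.2 m/s
t = (v − v₀)/a = (19.2 − 0)/3.3 = 5.83 s

Phase 2 (constant speed): v₀ = 19.2 m/s, a = 0 m/s².
v = v₀ + at = 19.2 + (0)(17) = 19.2 m/s
Δx = v₀t + ½at² = 19.2·17 + 0.5·0·17² = 327 m
Distance in phase 2 = 327 m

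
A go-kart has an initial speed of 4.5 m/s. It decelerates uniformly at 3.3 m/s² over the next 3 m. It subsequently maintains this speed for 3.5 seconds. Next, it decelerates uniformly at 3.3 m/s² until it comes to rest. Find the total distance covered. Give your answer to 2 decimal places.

5.42 m

Phase 1 (decelerating): v₀ = 4.50 m/s, a = -3.3 m/s².
v² = v₀² + 2aΔx = 4.50² + 2·-3.3·3 = 0.450 → v = 0.671 m/s
t = (v − v₀)/a = (0.671 − 4.50)/-3.3 = 1.16 s

Phase 2 (constant speed): v₀ = 0.671 m/s, a = 0 m/s².
v = v₀ + at = 0.671 + (0)(3.5) = 0.671 m/s
Δx = v₀t + ½at² = 0.671·3.5 + 0.5·0·3.5² = 2.35 m

Phase 3 (decelerating): v₀ = 0.671 m/s, a = -3.3 m/s².
v = v₀ + at → t = (0 − 0.671) / -3.3 = 0.203 s
v² = v₀² + 2aΔx → Δx = (0² − 0.671²)/(2·-3.3) = 0.0682 m
Total distance = 3.00 + 2.35 + 0.0682 = 5.42 m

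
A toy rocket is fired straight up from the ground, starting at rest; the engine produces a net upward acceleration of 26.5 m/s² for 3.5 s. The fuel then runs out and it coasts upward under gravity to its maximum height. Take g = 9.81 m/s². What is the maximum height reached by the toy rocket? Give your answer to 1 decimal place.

Phase 1 (powered ascent): v₀ = 0 m/s, a = 26.5 m/s².
v = v₀ + at = 0 + (26.5)(3.5) = 92.8 m/s
Δx = v₀t + ½at² = 0·3.5 + 0.5·26.5·3.5² = 162 m

Phase 2 (coasting upward): v₀ = 92.8 m/s, a = -9.81 m/s².
v = v₀ + at → t = (0 − 92.8) / -9.81 = 9.45 s
v² = v₀² + 2aΔx → Δx = (0² − 92.8²)/(2·-9.81) = 438 m
Maximum height = 162 + 438 = 601 m

600.8 m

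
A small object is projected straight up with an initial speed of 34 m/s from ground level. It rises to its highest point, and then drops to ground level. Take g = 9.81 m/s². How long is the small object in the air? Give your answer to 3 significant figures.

6.93 s

Phase 1 (rising): v₀ = 34.0 m/s, a = -9.81 m/s².
v = v₀ + at → t = (0 − 34.0) / -9.81 = 3.47 s
v² = v₀² + 2aΔx → Δx = (0² − 34.0²)/(2·-9.81) = 58.9 m

Phase 2 (falling): v₀ = 0 m/s, a = -9.81 m/s².
Falls 58.9 m from rest: t = √(2·58.9/9.81) = 3.47 s; v = g·t = 34.0 m/s.
Total time = 3.47 + 3.47 = 6.93 s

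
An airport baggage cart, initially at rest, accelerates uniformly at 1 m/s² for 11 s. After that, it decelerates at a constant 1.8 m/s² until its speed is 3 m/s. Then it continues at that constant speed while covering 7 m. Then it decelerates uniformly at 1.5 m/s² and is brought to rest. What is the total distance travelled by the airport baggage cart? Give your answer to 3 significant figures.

102 m

Phase 1 (accelerating): v₀ = 0 m/s, a = 1 m/s².
v = v₀ + at = 0 + (1)(11) = 11.0 m/s
Δx = v₀t + ½at² = 0·11 + 0.5·1·11² = 60.5 m

Phase 2 (decelerating): v₀ = 11.0 m/s, a = -1.8 m/s².
v = v₀ + at → t = (3 − 11.0) / -1.8 = 4.44 s
v² = v₀² + 2aΔx → Δx = (3² − 11.0²)/(2·-1.8) = 31.1 m

Phase 3 (constant speed): v₀ = 3.00 m/s, a = 0 m/s².
Constant speed: t = d/v = 7/3.00 = 2.33 s

Phase 4 (decelerating): v₀ = 3.00 m/s, a = -1.5 m/s².
v = v₀ + at → t = (0 − 3.00) / -1.5 = 2.00 s
v² = v₀² + 2aΔx → Δx = (0² − 3.00²)/(2·-1.5) = 3.00 m
Total distance = 60.5 + 31.1 + 7.00 + 3.00 = 102 m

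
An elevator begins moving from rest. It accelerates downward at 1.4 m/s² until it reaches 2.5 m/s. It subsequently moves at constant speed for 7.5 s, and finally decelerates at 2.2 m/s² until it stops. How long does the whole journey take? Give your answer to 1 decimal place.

10.4 s

Phase 1 (accelerating): v₀ = 0 m/s, a = 1.4 m/s².
v = v₀ + at → t = (2.5 − 0) / 1.4 = 1.79 s
v² = v₀² + 2aΔx → Δx = (2.5² − 0²)/(2·1.4) = 2.23 m

Phase 2 (constant speed): v₀ = 2.50 m/s, a = 0 m/s².
v = v₀ + at = 2.50 + (0)(7.5) = 2.50 m/s
Δx = v₀t + ½at² = 2.50·7.5 + 0.5·0·7.5² = 18.8 m

Phase 3 (decelerating): v₀ = 2.50 m/s, a = -2.2 m/s².
v = v₀ + at → t = (0 − 2.50) / -2.2 = 1.14 s
v² = v₀² + 2aΔx → Δx = (0² − 2.50²)/(2·-2.2) = 1.42 m
Total time = 1.79 + 7.50 + 1.14 = 10.4 s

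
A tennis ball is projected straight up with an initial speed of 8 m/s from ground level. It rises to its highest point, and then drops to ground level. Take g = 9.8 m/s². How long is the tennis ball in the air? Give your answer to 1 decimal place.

1.6 s

Phase 1 (rising): v₀ = 8.00 m/s, a = -9.8 m/s².
v = v₀ + at → t = (0 − 8.00) / -9.8 = 0.816 s
v² = v₀² + 2aΔx → Δx = (0² − 8.00²)/(2·-9.8) = 3.27 m

Phase 2 (falling): v₀ = 0 m/s, a = -9.8 m/s².
Falls 3.27 m from rest: t = √(2·3.27/9.8) = 0.816 s; v = g·t = 8.00 m/s.
Total time = 0.816 + 0.816 = 1.63 s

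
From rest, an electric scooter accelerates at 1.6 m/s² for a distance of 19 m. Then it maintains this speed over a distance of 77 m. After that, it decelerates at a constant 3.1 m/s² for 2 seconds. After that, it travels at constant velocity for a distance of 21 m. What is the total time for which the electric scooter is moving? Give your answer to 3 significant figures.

29.9 s

Phase 1 (accelerating): v₀ = 0 m/s, a = 1.6 m/s².
v² = v₀² + 2aΔx = 0² + 2·1.6·19 = 60.8 → v = 7.80 m/s
t = (v − v₀)/a = (7.80 − 0)/1.6 = 4.87 s

Phase 2 (constant speed): v₀ = 7.80 m/s, a = 0 m/s².
Constant speed: t = d/v = 77/7.80 = 9.88 s

Phase 3 (decelerating): v₀ = 7.80 m/s, a = -3.1 m/s².
v = v₀ + at = 7.80 + (-3.1)(2) = 1.60 m/s
Δx = v₀t + ½at² = 7.80·2 + 0.5·-3.1·2² = 9.39 m

Phase 4 (constant speed): v₀ = 1.60 m/s, a = 0 m/s².
Constant speed: t = d/v = 21/1.60 = 13.1 s
Total time = 4.87 + 9.88 + 2.00 + 13.1 = 29.9 s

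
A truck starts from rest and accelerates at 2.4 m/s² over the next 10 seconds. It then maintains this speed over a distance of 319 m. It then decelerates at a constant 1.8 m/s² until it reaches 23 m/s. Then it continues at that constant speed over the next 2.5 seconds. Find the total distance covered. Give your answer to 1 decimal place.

Phase 1 (accelerating): v₀ = 0 m/s, a = 2.4 m/s².
v = v₀ + at = 0 + (2.4)(10) = 24.0 m/s
Δx = v₀t + ½at² = 0·10 + 0.5·2.4·10² = 120 m

Phase 2 (constant speed): v₀ = 24.0 m/s, a = 0 m/s².
Constant speed: t = d/v = 319/24.0 = 13.3 s

Phase 3 (decelerating): v₀ = 24.0 m/s, a = -1.8 m/s².
v = v₀ + at → t = (23 − 24.0) / -1.8 = 0.556 s
v² = v₀² + 2aΔx → Δx = (23² − 24.0²)/(2·-1.8) = 13.1 m

Phase 4 (constant speed): v₀ = 23.0 m/s, a = 0 m/s².
v = v₀ + at = 23.0 + (0)(2.5) = 23.0 m/s
Δx = v₀t + ½at² = 23.0·2.5 + 0.5·0·2.5² = 57.5 m
Total distance = 120 + 319 + 13.1 + 57.5 = 510 m

509.6 m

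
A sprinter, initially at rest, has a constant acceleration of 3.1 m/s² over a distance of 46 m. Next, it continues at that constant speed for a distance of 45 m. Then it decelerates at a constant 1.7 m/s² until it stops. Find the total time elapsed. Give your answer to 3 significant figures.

18.0 s

Phase 1 (accelerating): v₀ = 0 m/s, a = 3.1 m/s².
v² = v₀² + 2aΔx = 0² + 2·3.1·46 = 285 → v = 16.9 m/s
t = (v − v₀)/a = (16.9 − 0)/3.1 = 5.45 s

Phase 2 (constant speed): v₀ = 16.9 m/s, a = 0 m/s².
Constant speed: t = d/v = 45/16.9 = 2.66 s

Phase 3 (decelerating): v₀ = 16.9 m/s, a = -1.7 m/s².
v = v₀ + at → t = (0 − 16.9) / -1.7 = 9.93 s
v² = v₀² + 2aΔx → Δx = (0² − 16.9²)/(2·-1.7) = 83.9 m
Total time = 5.45 + 2.66 + 9.93 = 18.0 s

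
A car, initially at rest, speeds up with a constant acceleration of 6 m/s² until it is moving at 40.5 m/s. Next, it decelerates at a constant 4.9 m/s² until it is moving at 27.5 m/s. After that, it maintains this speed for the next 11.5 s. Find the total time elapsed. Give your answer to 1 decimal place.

20.9 s

Phase 1 (accelerating): v₀ = 0 m/s, a = 6 m/s².
v = v₀ + at → t = (40.5 − 0) / 6 = 6.75 s
v² = v₀² + 2aΔx → Δx = (40.5² − 0²)/(2·6) = 137 m

Phase 2 (decelerating): v₀ = 40.5 m/s, a = -4.9 m/s².
v = v₀ + at → t = (27.5 − 40.5) / -4.9 = 2.65 s
v² = v₀² + 2aΔx → Δx = (27.5² − 40.5²)/(2·-4.9) = 90.2 m

Phase 3 (constant speed): v₀ = 27.5 m/s, a = 0 m/s².
v = v₀ + at = 27.5 + (0)(11.5) = 27.5 m/s
Δx = v₀t + ½at² = 27.5·11.5 + 0.5·0·11.5² = 316 m
Total time = 6.75 + 2.65 + 11.5 = 20.9 s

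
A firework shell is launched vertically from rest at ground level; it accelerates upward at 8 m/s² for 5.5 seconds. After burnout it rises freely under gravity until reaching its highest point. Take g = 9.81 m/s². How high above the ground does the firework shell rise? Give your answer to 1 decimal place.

Phase 1 (powered ascent): v₀ = 0 m/s, a = 8 m/s².
v = v₀ + at = 0 + (8)(5.5) = 44.0 m/s
Δx = v₀t + ½at² = 0·5.5 + 0.5·8·5.5² = 121 m

Phase 2 (coasting upward): v₀ = 44.0 m/s, a = -9.81 m/s².
v = v₀ + at → t = (0 − 44.0) / -9.81 = 4.49 s
v² = v₀² + 2aΔx → Δx = (0² − 44.0²)/(2·-9.81) = 98.7 m
Maximum height = 121 + 98.7 = 220 m

219.7 m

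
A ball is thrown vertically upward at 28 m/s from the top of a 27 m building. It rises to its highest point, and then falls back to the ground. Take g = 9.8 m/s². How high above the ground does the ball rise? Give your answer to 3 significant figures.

Phase 1 (rising): v₀ = 28.0 m/s, a = -9.8 m/s².
v = v₀ + at → t = (0 − 28.0) / -9.8 = 2.86 s
v² = v₀² + 2aΔx → Δx = (0² − 28.0²)/(2·-9.8) = 40.0 m
Maximum height = 27 + 40.0 = 67.0 m

67.0 m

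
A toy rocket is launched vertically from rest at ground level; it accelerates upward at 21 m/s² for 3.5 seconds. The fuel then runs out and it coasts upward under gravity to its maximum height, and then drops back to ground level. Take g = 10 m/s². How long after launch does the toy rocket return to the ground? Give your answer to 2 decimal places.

Phase 1 (powered ascent): v₀ = 0 m/s, a = 21 m/s².
v = v₀ + at = 0 + (21)(3.5) = 73.5 m/s
Δx = v₀t + ½at² = 0·3.5 + 0.5·21·3.5² = 129 m

Phase 2 (coasting upward): v₀ = 73.5 m/s, a = -10 m/s².
v = v₀ + at → t = (0 − 73.5) / -10 = 7.35 s
v² = v₀² + 2aΔx → Δx = (0² − 73.5²)/(2·-10) = 270 m

Phase 3 (free fall): v₀ = 0 m/s, a = -10 m/s².
Falls 399 m from rest: t = √(2·399/10) = 8.93 s; v = g·t = 89.3 m/s.
Total time = 3.50 + 7.35 + 8.93 = 19.8 s

19.78 s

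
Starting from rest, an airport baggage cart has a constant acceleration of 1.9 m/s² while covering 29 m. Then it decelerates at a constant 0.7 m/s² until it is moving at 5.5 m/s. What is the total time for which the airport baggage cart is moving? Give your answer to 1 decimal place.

Phase 1 (accelerating): v₀ = 0 m/s, a = 1.9 m/s².
v² = v₀² + 2aΔx = 0² + 2·1.9·29 = 110 → v = 10.5 m/s
t = (v − v₀)/a = (10.5 − 0)/1.9 = 5.53 s

Phase 2 (decelerating): v₀ = 10.5 m/s, a = -0.7 m/s².
v = v₀ + at → t = (5.5 − 10.5) / -0.7 = 7.14 s
v² = v₀² + 2aΔx → Δx = (5.5² − 10.5²)/(2·-0.7) = 57.1 m
Total time = 5.53 + 7.14 = 12.7 s

12.7 s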